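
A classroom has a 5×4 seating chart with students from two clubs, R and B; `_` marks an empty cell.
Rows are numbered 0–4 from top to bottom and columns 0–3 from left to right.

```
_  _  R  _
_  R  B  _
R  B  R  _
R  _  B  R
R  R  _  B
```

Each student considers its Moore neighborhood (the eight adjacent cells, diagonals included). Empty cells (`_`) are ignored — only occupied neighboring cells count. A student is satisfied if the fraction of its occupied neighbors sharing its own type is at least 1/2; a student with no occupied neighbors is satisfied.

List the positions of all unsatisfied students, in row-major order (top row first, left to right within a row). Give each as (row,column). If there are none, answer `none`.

(1,2), (2,1), (2,2), (3,2), (3,3)

Row 0: (0,2)R 1/2 satisfied
Row 1: (1,1)R 3/5 satisfied · (1,2)B 1/4 not
Row 2: (2,0)R 2/3 satisfied · (2,1)B 2/6 not · (2,2)R 2/5 not
Row 3: (3,0)R 3/4 satisfied · (3,2)B 2/5 not · (3,3)R 1/3 not
Row 4: (4,0)R 2/2 satisfied · (4,1)R 2/3 satisfied · (4,3)B 1/2 satisfied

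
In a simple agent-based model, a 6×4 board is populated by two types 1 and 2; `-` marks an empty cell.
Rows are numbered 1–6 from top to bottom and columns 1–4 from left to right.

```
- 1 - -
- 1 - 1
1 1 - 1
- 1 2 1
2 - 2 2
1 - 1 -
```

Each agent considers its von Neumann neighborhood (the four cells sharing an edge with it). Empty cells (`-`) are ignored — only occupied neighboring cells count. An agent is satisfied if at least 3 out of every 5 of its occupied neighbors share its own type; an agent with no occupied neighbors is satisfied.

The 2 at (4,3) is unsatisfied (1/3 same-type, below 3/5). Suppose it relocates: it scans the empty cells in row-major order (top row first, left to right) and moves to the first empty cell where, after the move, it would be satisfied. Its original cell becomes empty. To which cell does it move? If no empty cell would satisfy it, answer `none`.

Vacating (4,3). Empty cells in order:
  (1,1): 0/1 same-type → still unsatisfied.
  (1,3): 0/1 same-type → still unsatisfied.
  (1,4): 0/1 same-type → still unsatisfied.
  (2,1): 0/2 same-type → still unsatisfied.
  (2,3): 0/2 same-type → still unsatisfied.
  (3,3): 0/2 same-type → still unsatisfied.
  (4,1): 1/3 same-type → still unsatisfied.
  (5,2): 2/3 same-type → satisfied — stop here.

(5,2)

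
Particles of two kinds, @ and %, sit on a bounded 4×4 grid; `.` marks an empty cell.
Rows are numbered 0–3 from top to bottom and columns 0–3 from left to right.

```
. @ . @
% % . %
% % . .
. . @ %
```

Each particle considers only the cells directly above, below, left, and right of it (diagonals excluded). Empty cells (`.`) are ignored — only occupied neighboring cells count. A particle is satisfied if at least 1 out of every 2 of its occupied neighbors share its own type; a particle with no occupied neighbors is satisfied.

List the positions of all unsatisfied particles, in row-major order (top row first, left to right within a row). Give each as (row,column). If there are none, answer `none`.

(0,1)@ 0/1 ✗
(0,3)@ 0/1 ✗
(1,0)% 2/2 ✓
(1,1)% 2/3 ✓
(1,3)% 0/1 ✗
(2,0)% 2/2 ✓
(2,1)% 2/2 ✓
(3,2)@ 0/1 ✗
(3,3)% 0/1 ✗

(0,1), (0,3), (1,3), (3,2), (3,3)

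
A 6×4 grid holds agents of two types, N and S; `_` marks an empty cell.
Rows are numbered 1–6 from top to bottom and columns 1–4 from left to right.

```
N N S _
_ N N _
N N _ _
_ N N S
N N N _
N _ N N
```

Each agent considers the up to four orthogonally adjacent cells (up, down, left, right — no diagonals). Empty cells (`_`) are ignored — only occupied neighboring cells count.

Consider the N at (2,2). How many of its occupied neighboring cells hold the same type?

Occupied neighbors of (2,2): (1,2)=N, (3,2)=N, (2,3)=N.
Same type (N): 3 of 3.

3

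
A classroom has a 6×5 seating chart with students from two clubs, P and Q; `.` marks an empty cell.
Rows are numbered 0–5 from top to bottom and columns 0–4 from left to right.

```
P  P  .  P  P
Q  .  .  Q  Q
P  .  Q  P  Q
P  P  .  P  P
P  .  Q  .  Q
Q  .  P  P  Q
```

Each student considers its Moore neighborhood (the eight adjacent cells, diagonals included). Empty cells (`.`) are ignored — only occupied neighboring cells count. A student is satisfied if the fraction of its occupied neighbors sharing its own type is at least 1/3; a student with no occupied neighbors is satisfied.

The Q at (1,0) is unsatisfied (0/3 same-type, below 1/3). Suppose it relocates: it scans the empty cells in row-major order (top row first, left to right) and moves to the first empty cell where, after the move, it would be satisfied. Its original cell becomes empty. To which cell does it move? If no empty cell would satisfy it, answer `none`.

Vacating (1,0). Empty cells in order:
  (0,2): 1/3 same-type → satisfied — stop here.

(0,2)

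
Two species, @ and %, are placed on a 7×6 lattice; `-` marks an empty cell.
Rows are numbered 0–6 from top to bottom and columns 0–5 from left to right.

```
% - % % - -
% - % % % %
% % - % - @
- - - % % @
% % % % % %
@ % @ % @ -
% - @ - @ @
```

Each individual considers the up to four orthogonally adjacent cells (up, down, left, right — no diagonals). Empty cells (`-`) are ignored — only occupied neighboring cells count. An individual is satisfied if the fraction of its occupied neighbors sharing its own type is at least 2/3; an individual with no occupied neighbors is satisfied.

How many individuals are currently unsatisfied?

11

Row 0: (0,0)% 1/1 ok · (0,2)% 2/2 ok · (0,3)% 2/2 ok
Row 1: (1,0)% 2/2 ok · (1,2)% 2/2 ok · (1,3)% 4/4 ok · (1,4)% 2/2 ok · (1,5)% 1/2 unhappy
Row 2: (2,0)% 2/2 ok · (2,1)% 1/1 ok · (2,3)% 2/2 ok · (2,5)@ 1/2 unhappy
Row 3: (3,3)% 3/3 ok · (3,4)% 2/3 ok · (3,5)@ 1/3 unhappy
Row 4: (4,0)% 1/2 unhappy · (4,1)% 3/3 ok · (4,2)% 2/3 ok · (4,3)% 4/4 ok · (4,4)% 3/4 ok · (4,5)% 1/2 unhappy
Row 5: (5,0)@ 0/3 unhappy · (5,1)% 1/3 unhappy · (5,2)@ 1/4 unhappy · (5,3)% 1/3 unhappy · (5,4)@ 1/3 unhappy
Row 6: (6,0)% 0/1 unhappy · (6,2)@ 1/1 ok · (6,4)@ 2/2 ok · (6,5)@ 1/1 ok
Unsatisfied: (1,5), (2,5), (3,5), (4,0), (4,5), (5,0), (5,1), (5,2), (5,3), (5,4), (6,0) — 11 in total.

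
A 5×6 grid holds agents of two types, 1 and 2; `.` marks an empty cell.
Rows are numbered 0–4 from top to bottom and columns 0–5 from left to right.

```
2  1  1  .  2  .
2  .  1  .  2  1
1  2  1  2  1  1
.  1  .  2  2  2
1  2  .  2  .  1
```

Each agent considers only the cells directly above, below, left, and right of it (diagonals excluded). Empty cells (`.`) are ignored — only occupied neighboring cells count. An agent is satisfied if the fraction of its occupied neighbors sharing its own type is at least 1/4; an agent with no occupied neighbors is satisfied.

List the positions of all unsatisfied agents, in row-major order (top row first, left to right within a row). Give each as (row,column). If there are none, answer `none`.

Row 0: (0,0)2 1/2 ok · (0,1)1 1/2 ok · (0,2)1 2/2 ok · (0,4)2 1/1 ok
Row 1: (1,0)2 1/2 ok · (1,2)1 2/2 ok · (1,4)2 1/3 ok · (1,5)1 1/2 ok
Row 2: (2,0)1 0/2 unhappy · (2,1)2 0/3 unhappy · (2,2)1 1/3 ok · (2,3)2 1/3 ok · (2,4)1 1/4 ok · (2,5)1 2/3 ok
Row 3: (3,1)1 0/2 unhappy · (3,3)2 3/3 ok · (3,4)2 2/3 ok · (3,5)2 1/3 ok
Row 4: (4,0)1 0/1 unhappy · (4,1)2 0/2 unhappy · (4,3)2 1/1 ok · (4,5)1 0/1 unhappy

(2,0), (2,1), (3,1), (4,0), (4,1), (4,5)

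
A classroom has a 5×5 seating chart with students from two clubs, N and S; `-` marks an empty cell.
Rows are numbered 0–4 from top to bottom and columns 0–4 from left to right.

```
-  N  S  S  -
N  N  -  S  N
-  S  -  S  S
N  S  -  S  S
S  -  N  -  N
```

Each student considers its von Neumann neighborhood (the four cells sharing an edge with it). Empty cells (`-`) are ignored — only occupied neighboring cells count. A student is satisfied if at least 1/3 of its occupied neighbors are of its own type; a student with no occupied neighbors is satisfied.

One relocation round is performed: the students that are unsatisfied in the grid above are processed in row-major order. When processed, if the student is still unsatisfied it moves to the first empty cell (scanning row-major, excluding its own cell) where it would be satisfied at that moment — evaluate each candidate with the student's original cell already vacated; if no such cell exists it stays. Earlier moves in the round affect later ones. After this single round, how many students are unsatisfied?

0

Initially unsatisfied (in order): (1,4), (3,0), (4,0), (4,4).
  (1,4) → (0,0).
  (3,0) → (1,2).
  (4,0): now satisfied by earlier moves; stays.
  (4,4) → (2,0).
Resulting grid:
N N S S -
N N N S -
N S - S S
- S - S S
S - N - -
All satisfied now.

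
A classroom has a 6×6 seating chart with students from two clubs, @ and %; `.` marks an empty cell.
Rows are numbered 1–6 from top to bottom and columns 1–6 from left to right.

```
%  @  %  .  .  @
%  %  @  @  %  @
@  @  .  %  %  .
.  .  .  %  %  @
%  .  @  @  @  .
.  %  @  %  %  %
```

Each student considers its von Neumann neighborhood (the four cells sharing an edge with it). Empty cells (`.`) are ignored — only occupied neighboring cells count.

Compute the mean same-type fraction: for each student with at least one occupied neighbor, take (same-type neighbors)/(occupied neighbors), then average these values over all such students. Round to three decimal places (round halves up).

Row 1: (1,1)% 1/2 · (1,2)@ 0/3 · (1,3)% 0/2 · (1,6)@ 1/1
Row 2: (2,1)% 2/3 · (2,2)% 1/4 · (2,3)@ 1/3 · (2,4)@ 1/3 · (2,5)% 1/3 · (2,6)@ 1/2
Row 3: (3,1)@ 1/2 · (3,2)@ 1/2 · (3,4)% 2/3 · (3,5)% 3/3
Row 4: (4,4)% 2/3 · (4,5)% 2/4 · (4,6)@ 0/1
Row 5: (5,1)% — no occupied neighbors · (5,3)@ 2/2 · (5,4)@ 2/4 · (5,5)@ 1/3
Row 6: (6,2)% 0/1 · (6,3)@ 1/3 · (6,4)% 1/3 · (6,5)% 2/3 · (6,6)% 1/1
Sum over 25 students: 1/2 + 0/3 + 0/2 + 1/1 + 2/3 + 1/4 + 1/3 + 1/3 + 1/3 + 1/2 + 1/2 + 1/2 + 2/3 + 3/3 + 2/3 + 2/4 + 0/1 + 2/2 + 2/4 + 1/3 + 0/1 + 1/3 + 1/3 + 2/3 + 1/1 = 143/12; mean = 143/12 ÷ 25 = 143/300 = 0.476666… → 0.477.

0.477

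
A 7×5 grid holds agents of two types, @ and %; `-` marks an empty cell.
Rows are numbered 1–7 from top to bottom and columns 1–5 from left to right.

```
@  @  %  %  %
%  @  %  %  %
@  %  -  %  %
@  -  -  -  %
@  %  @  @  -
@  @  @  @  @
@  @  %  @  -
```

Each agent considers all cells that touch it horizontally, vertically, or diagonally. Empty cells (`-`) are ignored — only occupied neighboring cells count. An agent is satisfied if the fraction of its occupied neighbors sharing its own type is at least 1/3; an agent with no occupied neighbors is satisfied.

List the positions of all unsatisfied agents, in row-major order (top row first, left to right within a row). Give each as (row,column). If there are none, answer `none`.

(2,1), (5,2), (7,3)

Row 1: (1,1)@ 2/3 satisfied · (1,2)@ 2/5 satisfied · (1,3)% 3/5 satisfied · (1,4)% 5/5 satisfied · (1,5)% 3/3 satisfied
Row 2: (2,1)% 1/5 not · (2,2)@ 3/7 satisfied · (2,3)% 5/7 satisfied · (2,4)% 7/7 satisfied · (2,5)% 5/5 satisfied
Row 3: (3,1)@ 2/4 satisfied · (3,2)% 2/5 satisfied · (3,4)% 5/5 satisfied · (3,5)% 4/4 satisfied
Row 4: (4,1)@ 2/4 satisfied · (4,5)% 2/3 satisfied
Row 5: (5,1)@ 3/4 satisfied · (5,2)% 0/6 not · (5,3)@ 4/5 satisfied · (5,4)@ 4/5 satisfied
Row 6: (6,1)@ 4/5 satisfied · (6,2)@ 6/8 satisfied · (6,3)@ 6/8 satisfied · (6,4)@ 5/6 satisfied · (6,5)@ 3/3 satisfied
Row 7: (7,1)@ 3/3 satisfied · (7,2)@ 4/5 satisfied · (7,3)% 0/5 not · (7,4)@ 3/4 satisfied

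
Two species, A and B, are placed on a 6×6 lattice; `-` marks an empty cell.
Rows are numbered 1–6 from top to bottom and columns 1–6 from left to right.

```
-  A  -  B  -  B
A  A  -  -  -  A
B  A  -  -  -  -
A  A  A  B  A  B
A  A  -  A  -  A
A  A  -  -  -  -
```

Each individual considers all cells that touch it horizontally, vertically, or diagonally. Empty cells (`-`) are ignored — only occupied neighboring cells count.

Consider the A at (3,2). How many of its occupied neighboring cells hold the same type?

Occupied neighbors of (3,2): (2,1)=A, (2,2)=A, (3,1)=B, (4,1)=A, (4,2)=A, (4,3)=A.
Same type (A): 5 of 6.

5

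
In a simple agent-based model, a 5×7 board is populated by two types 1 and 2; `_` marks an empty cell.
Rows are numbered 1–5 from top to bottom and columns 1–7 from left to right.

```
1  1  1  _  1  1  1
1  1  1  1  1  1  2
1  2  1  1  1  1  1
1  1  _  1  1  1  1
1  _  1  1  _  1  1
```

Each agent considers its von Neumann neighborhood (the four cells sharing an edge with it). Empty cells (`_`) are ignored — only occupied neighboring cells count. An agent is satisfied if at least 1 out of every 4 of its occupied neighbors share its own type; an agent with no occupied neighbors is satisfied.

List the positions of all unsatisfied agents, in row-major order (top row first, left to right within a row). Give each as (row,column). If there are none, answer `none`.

(2,7), (3,2)

(1,1)1 2/2 satisfied
(1,2)1 3/3 satisfied
(1,3)1 2/2 satisfied
(1,5)1 2/2 satisfied
(1,6)1 3/3 satisfied
(1,7)1 1/2 satisfied
(2,1)1 3/3 satisfied
(2,2)1 3/4 satisfied
(2,3)1 4/4 satisfied
(2,4)1 3/3 satisfied
(2,5)1 4/4 satisfied
(2,6)1 3/4 satisfied
(2,7)2 0/3 not
(3,1)1 2/3 satisfied
(3,2)2 0/4 not
(3,3)1 2/3 satisfied
(3,4)1 4/4 satisfied
(3,5)1 4/4 satisfied
(3,6)1 4/4 satisfied
(3,7)1 2/3 satisfied
(4,1)1 3/3 satisfied
(4,2)1 1/2 satisfied
(4,4)1 3/3 satisfied
(4,5)1 3/3 satisfied
(4,6)1 4/4 satisfied
(4,7)1 3/3 satisfied
(5,1)1 1/1 satisfied
(5,3)1 1/1 satisfied
(5,4)1 2/2 satisfied
(5,6)1 2/2 satisfied
(5,7)1 2/2 satisfied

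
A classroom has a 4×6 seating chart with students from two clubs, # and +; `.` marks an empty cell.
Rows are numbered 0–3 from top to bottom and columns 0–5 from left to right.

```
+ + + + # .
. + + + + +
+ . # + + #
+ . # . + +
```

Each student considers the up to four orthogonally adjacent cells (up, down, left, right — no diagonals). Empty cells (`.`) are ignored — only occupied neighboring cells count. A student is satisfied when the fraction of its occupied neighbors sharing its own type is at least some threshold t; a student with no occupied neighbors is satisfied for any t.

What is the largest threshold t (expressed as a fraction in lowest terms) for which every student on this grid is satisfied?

Row 0: (0,0)+ 1/1 · (0,1)+ 3/3 · (0,2)+ 3/3 · (0,3)+ 2/3 · (0,4)# 0/2
Row 1: (1,1)+ 2/2 · (1,2)+ 3/4 · (1,3)+ 4/4 · (1,4)+ 3/4 · (1,5)+ 1/2
Row 2: (2,0)+ 1/1 · (2,2)# 1/3 · (2,3)+ 2/3 · (2,4)+ 3/4 · (2,5)# 0/3
Row 3: (3,0)+ 1/1 · (3,2)# 1/1 · (3,4)+ 2/2 · (3,5)+ 1/2
The smallest same-type fraction is 0/2 at (0,4), which reduces to 0/1. Any threshold above that leaves this student unsatisfied.

0/1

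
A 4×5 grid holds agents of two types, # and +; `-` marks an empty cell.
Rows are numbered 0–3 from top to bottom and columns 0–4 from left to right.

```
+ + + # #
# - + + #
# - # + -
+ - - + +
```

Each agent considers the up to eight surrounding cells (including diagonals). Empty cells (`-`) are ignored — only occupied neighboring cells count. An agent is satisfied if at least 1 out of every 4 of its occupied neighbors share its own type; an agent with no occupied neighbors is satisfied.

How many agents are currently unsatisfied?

2

Row 0: (0,0)+ 1/2 satisfied · (0,1)+ 3/4 satisfied · (0,2)+ 3/4 satisfied · (0,3)# 2/5 satisfied · (0,4)# 2/3 satisfied
Row 1: (1,0)# 1/3 satisfied · (1,2)+ 4/6 satisfied · (1,3)+ 3/7 satisfied · (1,4)# 2/4 satisfied
Row 2: (2,0)# 1/2 satisfied · (2,2)# 0/4 not · (2,3)+ 4/6 satisfied
Row 3: (3,0)+ 0/1 not · (3,3)+ 2/3 satisfied · (3,4)+ 2/2 satisfied
Unsatisfied: (2,2), (3,0) — 2 in total.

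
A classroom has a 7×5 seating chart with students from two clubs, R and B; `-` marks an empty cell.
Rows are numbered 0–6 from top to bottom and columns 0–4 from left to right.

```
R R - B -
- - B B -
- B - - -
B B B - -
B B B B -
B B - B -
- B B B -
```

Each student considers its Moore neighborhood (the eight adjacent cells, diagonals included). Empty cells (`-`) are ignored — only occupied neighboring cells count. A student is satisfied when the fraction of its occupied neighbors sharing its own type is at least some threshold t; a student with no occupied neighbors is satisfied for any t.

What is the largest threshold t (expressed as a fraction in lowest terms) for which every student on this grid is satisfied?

1/2

Row 0: (0,0)R 1/1 · (0,1)R 1/2 · (0,3)B 2/2
Row 1: (1,2)B 3/4 · (1,3)B 2/2
Row 2: (2,1)B 4/4
Row 3: (3,0)B 4/4 · (3,1)B 6/6 · (3,2)B 5/5
Row 4: (4,0)B 5/5 · (4,1)B 7/7 · (4,2)B 6/6 · (4,3)B 3/3
Row 5: (5,0)B 4/4 · (5,1)B 6/6 · (5,3)B 4/4
Row 6: (6,1)B 3/3 · (6,2)B 4/4 · (6,3)B 2/2
The smallest same-type fraction is 1/2 at (0,1), which reduces to 1/2. Any threshold above that leaves this student unsatisfied.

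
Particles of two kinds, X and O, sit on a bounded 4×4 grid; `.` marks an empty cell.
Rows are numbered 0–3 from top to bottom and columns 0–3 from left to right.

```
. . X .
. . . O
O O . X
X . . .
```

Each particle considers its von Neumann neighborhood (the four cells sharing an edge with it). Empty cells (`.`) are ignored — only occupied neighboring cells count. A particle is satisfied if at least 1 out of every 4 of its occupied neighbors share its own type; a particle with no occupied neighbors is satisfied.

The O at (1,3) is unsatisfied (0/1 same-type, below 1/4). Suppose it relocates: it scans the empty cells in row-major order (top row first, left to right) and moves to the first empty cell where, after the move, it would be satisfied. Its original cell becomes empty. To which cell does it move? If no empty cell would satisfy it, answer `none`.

Vacating (1,3). Empty cells in order:
  (0,0): 0/0 same-type → satisfied — stop here.

(0,0)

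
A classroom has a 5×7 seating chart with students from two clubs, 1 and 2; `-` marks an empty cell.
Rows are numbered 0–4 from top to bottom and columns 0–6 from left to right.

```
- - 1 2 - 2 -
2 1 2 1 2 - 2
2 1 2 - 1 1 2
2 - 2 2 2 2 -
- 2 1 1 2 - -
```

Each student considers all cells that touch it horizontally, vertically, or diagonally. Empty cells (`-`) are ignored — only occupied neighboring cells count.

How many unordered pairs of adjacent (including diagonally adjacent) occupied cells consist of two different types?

Scan each occupied cell's neighbors to the right and below (and the two forward diagonals) so each pair is counted once.
Row 0: 1(0,2)–2(0,3)≠ 1(0,2)–2(1,2)≠ 1(0,2)–1(1,3)= 1(0,2)–1(1,1)= 2(0,3)–1(1,3)≠ 2(0,3)–2(1,4)= 2(0,3)–2(1,2)= 2(0,5)–2(1,6)= 2(0,5)–2(1,4)=  → 3/9 unlike.
Row 1: 2(1,0)–1(1,1)≠ 2(1,0)–2(2,0)= 2(1,0)–1(2,1)≠ 1(1,1)–2(1,2)≠ 1(1,1)–1(2,1)= 1(1,1)–2(2,2)≠ 1(1,1)–2(2,0)≠ 2(1,2)–1(1,3)≠ 2(1,2)–2(2,2)= 2(1,2)–1(2,1)≠ 1(1,3)–2(1,4)≠ 1(1,3)–1(2,4)= 1(1,3)–2(2,2)≠ 2(1,4)–1(2,4)≠ 2(1,4)–1(2,5)≠ 2(1,6)–2(2,6)= 2(1,6)–1(2,5)≠  → 12/17 unlike.
Row 2: 2(2,0)–1(2,1)≠ 2(2,0)–2(3,0)= 1(2,1)–2(2,2)≠ 1(2,1)–2(3,2)≠ 1(2,1)–2(3,0)≠ 2(2,2)–2(3,2)= 2(2,2)–2(3,3)= 1(2,4)–1(2,5)= 1(2,4)–2(3,4)≠ 1(2,4)–2(3,5)≠ 1(2,4)–2(3,3)≠ 1(2,5)–2(2,6)≠ 1(2,5)–2(3,5)≠ 1(2,5)–2(3,4)≠ 2(2,6)–2(3,5)=  → 10/15 unlike.
Row 3: 2(3,0)–2(4,1)= 2(3,2)–2(3,3)= 2(3,2)–1(4,2)≠ 2(3,2)–1(4,3)≠ 2(3,2)–2(4,1)= 2(3,3)–2(3,4)= 2(3,3)–1(4,3)≠ 2(3,3)–2(4,4)= 2(3,3)–1(4,2)≠ 2(3,4)–2(3,5)= 2(3,4)–2(4,4)= 2(3,4)–1(4,3)≠ 2(3,5)–2(4,4)=  → 5/13 unlike.
Row 4: 2(4,1)–1(4,2)≠ 1(4,2)–1(4,3)= 1(4,3)–2(4,4)≠  → 2/3 unlike.
Total adjacent occupied pairs: 57; unlike-type pairs: 32.

32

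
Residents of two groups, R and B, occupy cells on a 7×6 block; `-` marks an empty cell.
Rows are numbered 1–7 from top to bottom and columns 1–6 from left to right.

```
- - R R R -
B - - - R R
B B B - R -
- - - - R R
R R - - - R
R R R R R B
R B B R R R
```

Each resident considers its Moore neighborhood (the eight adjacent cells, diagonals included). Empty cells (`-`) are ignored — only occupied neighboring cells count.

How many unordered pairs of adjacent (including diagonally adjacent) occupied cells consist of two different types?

12

Scan each occupied cell's neighbors to the right and below (and the two forward diagonals) so each pair is counted once.
From row 1: 0 unlike of 5 pairs (running 0/5).
From row 2: 0 unlike of 5 pairs (running 0/10).
From row 3: 0 unlike of 4 pairs (running 0/14).
From row 4: 0 unlike of 3 pairs (running 0/17).
From row 5: 1 unlike of 8 pairs (running 1/25).
From row 6: 9 unlike of 21 pairs (running 10/46).
From row 7: 2 unlike of 5 pairs (running 12/51).
Total adjacent occupied pairs: 51; unlike-type pairs: 12.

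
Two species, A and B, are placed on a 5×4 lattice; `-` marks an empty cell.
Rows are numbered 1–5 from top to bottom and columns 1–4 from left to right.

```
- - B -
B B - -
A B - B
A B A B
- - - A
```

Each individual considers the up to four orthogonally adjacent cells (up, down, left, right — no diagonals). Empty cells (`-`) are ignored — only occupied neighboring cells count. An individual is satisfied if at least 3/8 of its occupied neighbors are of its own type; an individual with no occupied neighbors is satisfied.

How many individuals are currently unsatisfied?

(1,3)B 0/0 ✓
(2,1)B 1/2 ✓
(2,2)B 2/2 ✓
(3,1)A 1/3 ✗
(3,2)B 2/3 ✓
(3,4)B 1/1 ✓
(4,1)A 1/2 ✓
(4,2)B 1/3 ✗
(4,3)A 0/2 ✗
(4,4)B 1/3 ✗
(5,4)A 0/1 ✗
Unsatisfied: (3,1), (4,2), (4,3), (4,4), (5,4) — 5 in total.

5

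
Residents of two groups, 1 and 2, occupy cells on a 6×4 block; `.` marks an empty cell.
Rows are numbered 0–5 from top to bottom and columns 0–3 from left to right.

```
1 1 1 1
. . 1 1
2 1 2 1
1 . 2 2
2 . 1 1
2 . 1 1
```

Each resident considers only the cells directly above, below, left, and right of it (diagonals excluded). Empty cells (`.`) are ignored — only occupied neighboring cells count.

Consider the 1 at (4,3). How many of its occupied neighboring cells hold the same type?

Occupied neighbors of (4,3): (3,3)=2, (5,3)=1, (4,2)=1.
Same type (1): 2 of 3.

2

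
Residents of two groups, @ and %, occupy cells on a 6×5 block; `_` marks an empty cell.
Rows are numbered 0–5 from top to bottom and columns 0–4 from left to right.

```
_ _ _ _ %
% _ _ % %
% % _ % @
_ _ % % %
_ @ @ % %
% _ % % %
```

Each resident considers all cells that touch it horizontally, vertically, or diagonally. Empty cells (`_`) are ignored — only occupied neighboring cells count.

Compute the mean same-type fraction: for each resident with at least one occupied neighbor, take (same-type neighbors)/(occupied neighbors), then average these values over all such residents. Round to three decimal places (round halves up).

0.690

Row 0: (0,4)% 2/2
Row 1: (1,0)% 2/2 · (1,3)% 3/4 · (1,4)% 3/4
Row 2: (2,0)% 2/2 · (2,1)% 3/3 · (2,3)% 5/6 · (2,4)@ 0/5
Row 3: (3,2)% 4/6 · (3,3)% 5/7 · (3,4)% 4/5
Row 4: (4,1)@ 1/4 · (4,2)@ 1/6 · (4,3)% 7/8 · (4,4)% 5/5
Row 5: (5,0)% 0/1 · (5,2)% 2/4 · (5,3)% 4/5 · (5,4)% 3/3
Sum over 19 residents: 2/2 + 2/2 + 3/4 + 3/4 + 2/2 + 3/3 + 5/6 + 0/5 + 4/6 + 5/7 + 4/5 + 1/4 + 1/6 + 7/8 + 5/5 + 0/1 + 2/4 + 4/5 + 3/3 = 11009/840; mean = 11009/840 ÷ 19 = 11009/15960 = 0.689786… → 0.690.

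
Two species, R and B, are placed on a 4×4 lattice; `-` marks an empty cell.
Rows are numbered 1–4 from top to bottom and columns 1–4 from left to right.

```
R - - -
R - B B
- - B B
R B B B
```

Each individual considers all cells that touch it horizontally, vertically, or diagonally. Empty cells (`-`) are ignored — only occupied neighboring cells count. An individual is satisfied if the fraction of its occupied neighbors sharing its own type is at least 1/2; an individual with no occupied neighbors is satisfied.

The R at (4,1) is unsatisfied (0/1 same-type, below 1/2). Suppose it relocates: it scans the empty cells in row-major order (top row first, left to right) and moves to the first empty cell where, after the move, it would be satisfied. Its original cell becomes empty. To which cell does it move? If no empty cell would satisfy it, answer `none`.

Vacating (4,1). Empty cells in order:
  (1,2): 2/3 same-type → satisfied — stop here.

(1,2)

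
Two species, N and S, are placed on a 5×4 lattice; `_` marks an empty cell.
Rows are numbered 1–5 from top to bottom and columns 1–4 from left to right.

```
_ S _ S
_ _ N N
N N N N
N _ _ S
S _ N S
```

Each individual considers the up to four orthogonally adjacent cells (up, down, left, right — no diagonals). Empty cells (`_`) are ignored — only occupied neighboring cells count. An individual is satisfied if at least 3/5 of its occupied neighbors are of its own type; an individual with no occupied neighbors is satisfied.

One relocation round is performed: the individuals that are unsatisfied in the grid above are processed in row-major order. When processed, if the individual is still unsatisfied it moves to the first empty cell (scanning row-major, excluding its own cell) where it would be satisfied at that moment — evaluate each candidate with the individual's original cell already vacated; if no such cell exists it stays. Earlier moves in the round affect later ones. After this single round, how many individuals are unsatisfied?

2

Initially unsatisfied (in order): (1,4), (4,1), (4,4), (5,1), (5,3), (5,4).
  (1,4) → (1,1).
  (4,1) → (1,4).
  (4,4): no empty cell satisfies it; stays.
  (5,1): now satisfied by earlier moves; stays.
  (5,3) → (1,3).
  (5,4): now satisfied by earlier moves; stays.
Resulting grid:
S S N N
_ _ N N
N N N N
_ _ _ S
S _ _ S
Unsatisfied now: (1,2), (4,4).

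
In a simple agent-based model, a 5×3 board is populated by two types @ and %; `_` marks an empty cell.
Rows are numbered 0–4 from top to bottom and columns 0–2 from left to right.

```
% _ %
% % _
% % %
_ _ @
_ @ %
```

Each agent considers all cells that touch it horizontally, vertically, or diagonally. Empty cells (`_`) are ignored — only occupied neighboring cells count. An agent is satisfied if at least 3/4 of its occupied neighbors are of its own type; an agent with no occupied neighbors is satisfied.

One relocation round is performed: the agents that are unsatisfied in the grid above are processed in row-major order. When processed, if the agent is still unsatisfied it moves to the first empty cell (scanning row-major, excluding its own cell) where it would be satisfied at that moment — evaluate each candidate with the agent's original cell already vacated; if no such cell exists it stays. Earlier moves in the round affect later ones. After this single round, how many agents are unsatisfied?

Initially unsatisfied (in order): (2,2), (3,2), (4,1), (4,2).
  (2,2) → (0,1).
  (3,2) → (4,0).
  (4,1): no empty cell satisfies it; stays.
  (4,2) → (1,2).
Resulting grid:
% % %
% % %
% % _
_ _ _
@ @ _
All satisfied now.

0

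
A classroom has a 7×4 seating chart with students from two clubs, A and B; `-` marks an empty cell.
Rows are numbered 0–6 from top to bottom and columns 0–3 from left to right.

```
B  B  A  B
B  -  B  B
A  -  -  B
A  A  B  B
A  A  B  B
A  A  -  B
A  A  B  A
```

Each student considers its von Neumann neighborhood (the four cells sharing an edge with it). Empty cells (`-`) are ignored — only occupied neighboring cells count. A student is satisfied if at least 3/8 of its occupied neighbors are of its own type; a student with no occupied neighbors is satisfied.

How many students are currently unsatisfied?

3

(0,0)B 2/2 ✓
(0,1)B 1/2 ✓
(0,2)A 0/3 ✗
(0,3)B 1/2 ✓
(1,0)B 1/2 ✓
(1,2)B 1/2 ✓
(1,3)B 3/3 ✓
(2,0)A 1/2 ✓
(2,3)B 2/2 ✓
(3,0)A 3/3 ✓
(3,1)A 2/3 ✓
(3,2)B 2/3 ✓
(3,3)B 3/3 ✓
(4,0)A 3/3 ✓
(4,1)A 3/4 ✓
(4,2)B 2/3 ✓
(4,3)B 3/3 ✓
(5,0)A 3/3 ✓
(5,1)A 3/3 ✓
(5,3)B 1/2 ✓
(6,0)A 2/2 ✓
(6,1)A 2/3 ✓
(6,2)B 0/2 ✗
(6,3)A 0/2 ✗
Unsatisfied: (0,2), (6,2), (6,3) — 3 in total.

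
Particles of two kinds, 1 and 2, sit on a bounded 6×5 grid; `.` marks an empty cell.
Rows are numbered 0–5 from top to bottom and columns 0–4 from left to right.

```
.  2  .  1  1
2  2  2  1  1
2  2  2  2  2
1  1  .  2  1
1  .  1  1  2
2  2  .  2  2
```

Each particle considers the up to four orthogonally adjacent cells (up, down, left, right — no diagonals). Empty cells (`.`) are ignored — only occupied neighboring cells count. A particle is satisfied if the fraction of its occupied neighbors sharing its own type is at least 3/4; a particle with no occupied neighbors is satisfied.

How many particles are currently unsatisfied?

14

Row 0: (0,1)2 1/1 ✓ · (0,3)1 2/2 ✓ · (0,4)1 2/2 ✓
Row 1: (1,0)2 2/2 ✓ · (1,1)2 4/4 ✓ · (1,2)2 2/3 ✗ · (1,3)1 2/4 ✗ · (1,4)1 2/3 ✗
Row 2: (2,0)2 2/3 ✗ · (2,1)2 3/4 ✓ · (2,2)2 3/3 ✓ · (2,3)2 3/4 ✓ · (2,4)2 1/3 ✗
Row 3: (3,0)1 2/3 ✗ · (3,1)1 1/2 ✗ · (3,3)2 1/3 ✗ · (3,4)1 0/3 ✗
Row 4: (4,0)1 1/2 ✗ · (4,2)1 1/1 ✓ · (4,3)1 1/4 ✗ · (4,4)2 1/3 ✗
Row 5: (5,0)2 1/2 ✗ · (5,1)2 1/1 ✓ · (5,3)2 1/2 ✗ · (5,4)2 2/2 ✓
Unsatisfied: (1,2), (1,3), (1,4), (2,0), (2,4), (3,0), (3,1), (3,3), (3,4), (4,0), (4,3), (4,4), (5,0), (5,3) — 14 in total.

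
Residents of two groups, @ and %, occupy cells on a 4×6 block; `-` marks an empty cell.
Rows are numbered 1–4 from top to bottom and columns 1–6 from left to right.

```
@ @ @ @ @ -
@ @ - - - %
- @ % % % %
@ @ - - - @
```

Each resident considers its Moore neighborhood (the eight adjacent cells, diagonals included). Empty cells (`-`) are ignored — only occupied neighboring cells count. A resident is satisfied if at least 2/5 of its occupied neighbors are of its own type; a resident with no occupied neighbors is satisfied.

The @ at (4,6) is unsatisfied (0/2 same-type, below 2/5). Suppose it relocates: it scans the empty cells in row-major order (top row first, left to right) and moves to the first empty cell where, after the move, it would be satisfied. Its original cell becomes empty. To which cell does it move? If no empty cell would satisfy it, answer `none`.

(1,6)

Vacating (4,6). Empty cells in order:
  (1,6): 1/2 same-type → satisfied — stop here.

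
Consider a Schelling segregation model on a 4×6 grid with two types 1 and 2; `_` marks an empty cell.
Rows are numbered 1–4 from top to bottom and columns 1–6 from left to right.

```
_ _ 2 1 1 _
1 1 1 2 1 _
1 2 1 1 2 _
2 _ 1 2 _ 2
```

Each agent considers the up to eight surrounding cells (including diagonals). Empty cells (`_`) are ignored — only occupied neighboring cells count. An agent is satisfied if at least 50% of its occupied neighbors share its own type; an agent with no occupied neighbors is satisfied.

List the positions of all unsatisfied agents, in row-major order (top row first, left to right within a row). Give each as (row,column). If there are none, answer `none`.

(1,3), (2,4), (3,2), (4,4)

(1,3)2 1/4 not
(1,4)1 3/5 satisfied
(1,5)1 2/3 satisfied
(2,1)1 2/3 satisfied
(2,2)1 4/6 satisfied
(2,3)1 4/7 satisfied
(2,4)2 2/8 not
(2,5)1 3/5 satisfied
(3,1)1 2/4 satisfied
(3,2)2 1/7 not
(3,3)1 4/7 satisfied
(3,4)1 4/7 satisfied
(3,5)2 3/5 satisfied
(4,1)2 1/2 satisfied
(4,3)1 2/4 satisfied
(4,4)2 1/4 not
(4,6)2 1/1 satisfied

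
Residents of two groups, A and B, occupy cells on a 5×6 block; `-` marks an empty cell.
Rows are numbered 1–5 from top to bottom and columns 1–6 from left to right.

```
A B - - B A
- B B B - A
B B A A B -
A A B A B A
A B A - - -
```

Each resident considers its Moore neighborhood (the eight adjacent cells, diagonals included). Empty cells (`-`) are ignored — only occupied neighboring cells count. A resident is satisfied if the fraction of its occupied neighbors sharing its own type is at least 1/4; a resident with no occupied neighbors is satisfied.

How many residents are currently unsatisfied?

3

(1,1)A 0/2 ✗
(1,2)B 2/3 ✓
(1,5)B 1/3 ✓
(1,6)A 1/2 ✓
(2,2)B 4/6 ✓
(2,3)B 4/6 ✓
(2,4)B 3/5 ✓
(2,6)A 1/3 ✓
(3,1)B 2/4 ✓
(3,2)B 4/7 ✓
(3,3)A 3/8 ✓
(3,4)A 2/7 ✓
(3,5)B 2/6 ✓
(4,1)A 2/5 ✓
(4,2)A 4/8 ✓
(4,3)B 2/7 ✓
(4,4)A 3/6 ✓
(4,5)B 1/4 ✓
(4,6)A 0/2 ✗
(5,1)A 2/3 ✓
(5,2)B 1/5 ✗
(5,3)A 2/4 ✓
Unsatisfied: (1,1), (4,6), (5,2) — 3 in total.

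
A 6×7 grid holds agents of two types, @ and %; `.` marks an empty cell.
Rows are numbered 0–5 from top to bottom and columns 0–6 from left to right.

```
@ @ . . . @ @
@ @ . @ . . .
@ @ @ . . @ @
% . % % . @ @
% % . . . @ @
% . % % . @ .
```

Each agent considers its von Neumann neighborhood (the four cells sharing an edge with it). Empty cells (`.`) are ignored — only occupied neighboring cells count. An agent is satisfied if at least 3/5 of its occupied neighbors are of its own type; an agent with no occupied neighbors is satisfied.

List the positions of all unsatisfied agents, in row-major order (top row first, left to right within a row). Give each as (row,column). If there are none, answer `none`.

(2,2), (3,0), (3,2)

(0,0)@ 2/2 ok
(0,1)@ 2/2 ok
(0,5)@ 1/1 ok
(0,6)@ 1/1 ok
(1,0)@ 3/3 ok
(1,1)@ 3/3 ok
(1,3)@ 0/0 ok
(2,0)@ 2/3 ok
(2,1)@ 3/3 ok
(2,2)@ 1/2 unhappy
(2,5)@ 2/2 ok
(2,6)@ 2/2 ok
(3,0)% 1/2 unhappy
(3,2)% 1/2 unhappy
(3,3)% 1/1 ok
(3,5)@ 3/3 ok
(3,6)@ 3/3 ok
(4,0)% 3/3 ok
(4,1)% 1/1 ok
(4,5)@ 3/3 ok
(4,6)@ 2/2 ok
(5,0)% 1/1 ok
(5,2)% 1/1 ok
(5,3)% 1/1 ok
(5,5)@ 1/1 ok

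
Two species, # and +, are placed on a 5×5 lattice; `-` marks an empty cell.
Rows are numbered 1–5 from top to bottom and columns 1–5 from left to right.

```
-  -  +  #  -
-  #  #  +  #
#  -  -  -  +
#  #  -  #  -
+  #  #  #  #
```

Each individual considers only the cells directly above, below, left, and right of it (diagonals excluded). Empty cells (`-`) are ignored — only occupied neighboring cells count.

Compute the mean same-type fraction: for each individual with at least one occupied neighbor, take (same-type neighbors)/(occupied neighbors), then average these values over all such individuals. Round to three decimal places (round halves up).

Row 1: (1,3)+ 0/2 · (1,4)# 0/2
Row 2: (2,2)# 1/1 · (2,3)# 1/3 · (2,4)+ 0/3 · (2,5)# 0/2
Row 3: (3,1)# 1/1 · (3,5)+ 0/1
Row 4: (4,1)# 2/3 · (4,2)# 2/2 · (4,4)# 1/1
Row 5: (5,1)+ 0/2 · (5,2)# 2/3 · (5,3)# 2/2 · (5,4)# 3/3 · (5,5)# 1/1
Sum over 16 individuals: 0/2 + 0/2 + 1/1 + 1/3 + 0/3 + 0/2 + 1/1 + 0/1 + 2/3 + 2/2 + 1/1 + 0/2 + 2/3 + 2/2 + 3/3 + 1/1 = 26/3; mean = 26/3 ÷ 16 = 13/24 = 0.541666… → 0.542.

0.542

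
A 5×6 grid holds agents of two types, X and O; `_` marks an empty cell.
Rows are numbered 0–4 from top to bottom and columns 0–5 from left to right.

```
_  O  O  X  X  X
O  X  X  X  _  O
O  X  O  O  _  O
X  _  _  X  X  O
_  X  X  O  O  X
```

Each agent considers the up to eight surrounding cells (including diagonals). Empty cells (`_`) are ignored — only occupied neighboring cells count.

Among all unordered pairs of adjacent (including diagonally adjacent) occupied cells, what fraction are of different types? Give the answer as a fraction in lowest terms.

31/54

Scan each occupied cell's neighbors to the right and below (and the two forward diagonals) so each pair is counted once.
From row 0: 8 unlike of 15 pairs (running 8/15).
From row 1: 8 unlike of 14 pairs (running 16/29).
From row 2: 7 unlike of 10 pairs (running 23/39).
From row 3: 6 unlike of 11 pairs (running 29/50).
From row 4: 2 unlike of 4 pairs (running 31/54).
Total adjacent occupied pairs: 54; unlike-type pairs: 31.
31/54 is already in lowest terms.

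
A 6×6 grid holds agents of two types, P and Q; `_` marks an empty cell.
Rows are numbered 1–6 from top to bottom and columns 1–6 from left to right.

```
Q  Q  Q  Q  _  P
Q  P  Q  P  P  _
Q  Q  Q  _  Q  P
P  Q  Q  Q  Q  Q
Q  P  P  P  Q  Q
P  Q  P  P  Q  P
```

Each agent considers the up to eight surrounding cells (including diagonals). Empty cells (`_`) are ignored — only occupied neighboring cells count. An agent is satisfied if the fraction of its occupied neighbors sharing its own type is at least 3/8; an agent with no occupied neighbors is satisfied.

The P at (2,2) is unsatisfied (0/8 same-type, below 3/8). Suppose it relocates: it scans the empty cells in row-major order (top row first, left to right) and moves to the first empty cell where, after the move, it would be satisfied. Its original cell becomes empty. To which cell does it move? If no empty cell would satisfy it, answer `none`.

(1,5)

Vacating (2,2). Empty cells in order:
  (1,5): 3/4 same-type → satisfied — stop here.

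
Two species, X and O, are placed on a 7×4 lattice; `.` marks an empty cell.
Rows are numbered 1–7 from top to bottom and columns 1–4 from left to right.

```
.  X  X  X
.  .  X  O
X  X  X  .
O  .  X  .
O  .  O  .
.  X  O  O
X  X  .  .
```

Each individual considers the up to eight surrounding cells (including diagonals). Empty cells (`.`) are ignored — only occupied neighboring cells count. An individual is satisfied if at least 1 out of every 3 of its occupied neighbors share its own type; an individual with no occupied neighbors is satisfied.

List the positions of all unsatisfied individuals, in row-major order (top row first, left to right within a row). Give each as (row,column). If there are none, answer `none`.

(2,4)

(1,2)X 2/2 ✓
(1,3)X 3/4 ✓
(1,4)X 2/3 ✓
(2,3)X 5/6 ✓
(2,4)O 0/4 ✗
(3,1)X 1/2 ✓
(3,2)X 4/5 ✓
(3,3)X 3/4 ✓
(4,1)O 1/3 ✓
(4,3)X 2/3 ✓
(5,1)O 1/2 ✓
(5,3)O 2/4 ✓
(6,2)X 2/5 ✓
(6,3)O 2/4 ✓
(6,4)O 2/2 ✓
(7,1)X 2/2 ✓
(7,2)X 2/3 ✓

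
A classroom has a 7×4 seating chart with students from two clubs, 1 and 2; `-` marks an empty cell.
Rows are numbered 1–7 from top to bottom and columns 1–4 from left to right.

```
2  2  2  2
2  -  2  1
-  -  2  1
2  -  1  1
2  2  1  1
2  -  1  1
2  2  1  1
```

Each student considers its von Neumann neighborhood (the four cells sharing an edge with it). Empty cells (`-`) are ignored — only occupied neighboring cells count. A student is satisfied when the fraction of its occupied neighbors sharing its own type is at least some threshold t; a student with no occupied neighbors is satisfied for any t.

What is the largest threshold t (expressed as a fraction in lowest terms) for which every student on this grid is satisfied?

(1,1)2 2/2
(1,2)2 2/2
(1,3)2 3/3
(1,4)2 1/2
(2,1)2 1/1
(2,3)2 2/3
(2,4)1 1/3
(3,3)2 1/3
(3,4)1 2/3
(4,1)2 1/1
(4,3)1 2/3
(4,4)1 3/3
(5,1)2 3/3
(5,2)2 1/2
(5,3)1 3/4
(5,4)1 3/3
(6,1)2 2/2
(6,3)1 3/3
(6,4)1 3/3
(7,1)2 2/2
(7,2)2 1/2
(7,3)1 2/3
(7,4)1 2/2
The smallest same-type fraction is 1/3 at (2,4), which reduces to 1/3. Any threshold above that leaves this student unsatisfied.

1/3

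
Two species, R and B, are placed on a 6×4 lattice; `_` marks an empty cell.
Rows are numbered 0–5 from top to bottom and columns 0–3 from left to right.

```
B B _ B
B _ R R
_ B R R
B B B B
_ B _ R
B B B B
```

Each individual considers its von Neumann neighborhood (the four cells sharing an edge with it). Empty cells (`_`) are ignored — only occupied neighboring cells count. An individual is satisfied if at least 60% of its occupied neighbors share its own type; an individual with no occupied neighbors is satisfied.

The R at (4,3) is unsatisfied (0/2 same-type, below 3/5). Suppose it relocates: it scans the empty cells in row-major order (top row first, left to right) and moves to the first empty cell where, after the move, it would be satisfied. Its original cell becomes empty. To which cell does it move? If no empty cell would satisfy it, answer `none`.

Vacating (4,3). Empty cells in order:
  (0,2): 1/3 same-type → still unsatisfied.
  (1,1): 1/4 same-type → still unsatisfied.
  (2,0): 0/3 same-type → still unsatisfied.
  (4,0): 0/3 same-type → still unsatisfied.
  (4,2): 0/3 same-type → still unsatisfied.

none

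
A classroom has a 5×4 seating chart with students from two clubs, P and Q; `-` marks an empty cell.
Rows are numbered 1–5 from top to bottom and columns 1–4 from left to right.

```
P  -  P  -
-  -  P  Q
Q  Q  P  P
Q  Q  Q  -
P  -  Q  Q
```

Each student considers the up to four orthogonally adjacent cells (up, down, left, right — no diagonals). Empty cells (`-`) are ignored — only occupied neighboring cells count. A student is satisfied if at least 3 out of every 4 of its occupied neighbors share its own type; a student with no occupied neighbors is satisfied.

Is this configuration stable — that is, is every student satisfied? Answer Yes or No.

No

(1,1)P 0/0 ✓
(1,3)P 1/1 ✓
(2,3)P 2/3 ✗
(2,4)Q 0/2 ✗
(3,1)Q 2/2 ✓
(3,2)Q 2/3 ✗
(3,3)P 2/4 ✗
(3,4)P 1/2 ✗
(4,1)Q 2/3 ✗
(4,2)Q 3/3 ✓
(4,3)Q 2/3 ✗
(5,1)P 0/1 ✗
(5,3)Q 2/2 ✓
(5,4)Q 1/1 ✓
For instance (2,3) has only 2/3 same-type neighbors, below 3/4.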